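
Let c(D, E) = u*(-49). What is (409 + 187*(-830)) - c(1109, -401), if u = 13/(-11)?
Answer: -1703448/11 ≈ -1.5486e+5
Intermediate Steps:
u = -13/11 (u = 13*(-1/11) = -13/11 ≈ -1.1818)
c(D, E) = 637/11 (c(D, E) = -13/11*(-49) = 637/11)
(409 + 187*(-830)) - c(1109, -401) = (409 + 187*(-830)) - 1*637/11 = (409 - 155210) - 637/11 = -154801 - 637/11 = -1703448/11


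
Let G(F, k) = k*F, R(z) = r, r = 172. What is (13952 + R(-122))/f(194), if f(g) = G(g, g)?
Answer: 3531/9409 ≈ 0.37528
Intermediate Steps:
R(z) = 172
G(F, k) = F*k
f(g) = g² (f(g) = g*g = g²)
(13952 + R(-122))/f(194) = (13952 + 172)/(194²) = 14124/37636 = 14124*(1/37636) = 3531/9409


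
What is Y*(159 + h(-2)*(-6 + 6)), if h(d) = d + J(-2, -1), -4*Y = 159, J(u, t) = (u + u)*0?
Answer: -25281/4 ≈ -6320.3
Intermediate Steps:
J(u, t) = 0 (J(u, t) = (2*u)*0 = 0)
Y = -159/4 (Y = -1/4*159 = -159/4 ≈ -39.750)
h(d) = d (h(d) = d + 0 = d)
Y*(159 + h(-2)*(-6 + 6)) = -159*(159 - 2*(-6 + 6))/4 = -159*(159 - 2*0)/4 = -159*(159 + 0)/4 = -159/4*159 = -25281/4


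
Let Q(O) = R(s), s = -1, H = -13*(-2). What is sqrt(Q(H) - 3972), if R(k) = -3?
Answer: 5*I*sqrt(159) ≈ 63.048*I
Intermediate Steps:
H = 26
Q(O) = -3
sqrt(Q(H) - 3972) = sqrt(-3 - 3972) = sqrt(-3975) = 5*I*sqrt(159)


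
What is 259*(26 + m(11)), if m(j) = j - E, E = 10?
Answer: 6993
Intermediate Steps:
m(j) = -10 + j (m(j) = j - 1*10 = j - 10 = -10 + j)
259*(26 + m(11)) = 259*(26 + (-10 + 11)) = 259*(26 + 1) = 259*27 = 6993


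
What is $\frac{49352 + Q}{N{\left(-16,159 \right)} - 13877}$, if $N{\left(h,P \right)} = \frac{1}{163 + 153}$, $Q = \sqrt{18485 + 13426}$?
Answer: $- \frac{15595232}{4385131} - \frac{316 \sqrt{31911}}{4385131} \approx -3.5693$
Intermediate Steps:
$Q = \sqrt{31911} \approx 178.64$
$N{\left(h,P \right)} = \frac{1}{316}$
$\frac{49352 + Q}{N{\left(-16,159 \right)} - 13877} = \frac{49352 + \sqrt{31911}}{\frac{1}{316} - 13877} = \frac{49352 + \sqrt{31911}}{- \frac{4385131}{316}} = \left(49352 + \sqrt{31911}\right) \left(- \frac{316}{4385131}\right) = - \frac{15595232}{4385131} - \frac{316 \sqrt{31911}}{4385131}$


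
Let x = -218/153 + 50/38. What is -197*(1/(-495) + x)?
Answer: 3498326/159885 ≈ 21.880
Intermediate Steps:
x = -317/2907 (x = -218*1/153 + 50*(1/38) = -218/153 + 25/19 = -317/2907 ≈ -0.10905)
-197*(1/(-495) + x) = -197*(1/(-495) - 317/2907) = -197*(-1/495 - 317/2907) = -197*(-17758/159885) = 3498326/159885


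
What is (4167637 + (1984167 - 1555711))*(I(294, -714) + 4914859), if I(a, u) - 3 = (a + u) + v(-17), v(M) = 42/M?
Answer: 383982759040896/17 ≈ 2.2587e+13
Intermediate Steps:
I(a, u) = 9/17 + a + u (I(a, u) = 3 + ((a + u) + 42/(-17)) = 3 + ((a + u) + 42*(-1/17)) = 3 + ((a + u) - 42/17) = 3 + (-42/17 + a + u) = 9/17 + a + u)
(4167637 + (1984167 - 1555711))*(I(294, -714) + 4914859) = (4167637 + (1984167 - 1555711))*((9/17 + 294 - 714) + 4914859) = (4167637 + 428456)*(-7131/17 + 4914859) = 4596093*(83545472/17) = 383982759040896/17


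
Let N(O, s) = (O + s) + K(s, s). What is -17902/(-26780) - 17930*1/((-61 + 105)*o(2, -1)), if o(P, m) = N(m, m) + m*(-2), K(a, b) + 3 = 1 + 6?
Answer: -5420621/53560 ≈ -101.21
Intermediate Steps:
K(a, b) = 4 (K(a, b) = -3 + (1 + 6) = -3 + 7 = 4)
N(O, s) = 4 + O + s (N(O, s) = (O + s) + 4 = 4 + O + s)
o(P, m) = 4 (o(P, m) = (4 + m + m) + m*(-2) = (4 + 2*m) - 2*m = 4)
-17902/(-26780) - 17930*1/((-61 + 105)*o(2, -1)) = -17902/(-26780) - 17930*1/(4*(-61 + 105)) = -17902*(-1/26780) - 17930/(4*44) = 8951/13390 - 17930/176 = 8951/13390 - 17930*1/176 = 8951/13390 - 815/8 = -5420621/53560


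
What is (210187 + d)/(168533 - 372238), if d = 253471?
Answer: -463658/203705 ≈ -2.2761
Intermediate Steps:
(210187 + d)/(168533 - 372238) = (210187 + 253471)/(168533 - 372238) = 463658/(-203705) = 463658*(-1/203705) = -463658/203705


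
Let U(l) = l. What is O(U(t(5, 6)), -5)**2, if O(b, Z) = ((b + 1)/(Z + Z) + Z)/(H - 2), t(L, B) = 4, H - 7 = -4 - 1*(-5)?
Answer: 121/144 ≈ 0.84028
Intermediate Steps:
H = 8 (H = 7 + (-4 - 1*(-5)) = 7 + (-4 + 5) = 7 + 1 = 8)
O(b, Z) = Z/6 + (1 + b)/(12*Z) (O(b, Z) = ((b + 1)/(Z + Z) + Z)/(8 - 2) = ((1 + b)/((2*Z)) + Z)/6 = ((1 + b)*(1/(2*Z)) + Z)*(1/6) = ((1 + b)/(2*Z) + Z)*(1/6) = (Z + (1 + b)/(2*Z))*(1/6) = Z/6 + (1 + b)/(12*Z))
O(U(t(5, 6)), -5)**2 = ((1/12)*(1 + 4 + 2*(-5)**2)/(-5))**2 = ((1/12)*(-1/5)*(1 + 4 + 2*25))**2 = ((1/12)*(-1/5)*(1 + 4 + 50))**2 = ((1/12)*(-1/5)*55)**2 = (-11/12)**2 = 121/144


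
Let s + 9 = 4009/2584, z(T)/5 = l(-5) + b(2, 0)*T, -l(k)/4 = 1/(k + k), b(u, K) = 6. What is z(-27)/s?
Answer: 109888/1013 ≈ 108.48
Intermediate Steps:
l(k) = -2/k (l(k) = -4/(k + k) = -4*1/(2*k) = -2/k)
z(T) = 2 + 30*T (z(T) = 5*(-2/(-5) + 6*T) = 5*(-2*(-⅕) + 6*T) = 5*(⅖ + 6*T) = 2 + 30*T)
s = -1013/136 (s = -9 + 4009/2584 = -9 + 4009*(1/2584) = -9 + 211/136 = -1013/136 ≈ -7.4485)
z(-27)/s = (2 + 30*(-27))/(-1013/136) = (2 - 810)*(-136/1013) = -808*(-136/1013) = 109888/1013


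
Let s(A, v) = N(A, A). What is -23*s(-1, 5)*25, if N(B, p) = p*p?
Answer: -575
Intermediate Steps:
N(B, p) = p**2
s(A, v) = A**2
-23*s(-1, 5)*25 = -23*(-1)**2*25 = -23*1*25 = -23*25 = -575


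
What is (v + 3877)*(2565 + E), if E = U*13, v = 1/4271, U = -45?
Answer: 32786162640/4271 ≈ 7.6765e+6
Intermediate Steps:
v = 1/4271 ≈ 0.00023414
E = -585 (E = -45*13 = -585)
(v + 3877)*(2565 + E) = (1/4271 + 3877)*(2565 - 585) = (16558668/4271)*1980 = 32786162640/4271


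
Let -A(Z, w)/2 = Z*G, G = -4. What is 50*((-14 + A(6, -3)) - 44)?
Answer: -500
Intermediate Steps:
A(Z, w) = 8*Z (A(Z, w) = -2*Z*(-4) = -(-8)*Z = 8*Z)
50*((-14 + A(6, -3)) - 44) = 50*((-14 + 8*6) - 44) = 50*((-14 + 48) - 44) = 50*(34 - 44) = 50*(-10) = -500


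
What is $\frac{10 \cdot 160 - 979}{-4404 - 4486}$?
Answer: $- \frac{621}{8890} \approx -0.069854$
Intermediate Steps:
$\frac{10 \cdot 160 - 979}{-4404 - 4486} = \frac{1600 - 979}{-8890} = 621 \left(- \frac{1}{8890}\right) = - \frac{621}{8890}$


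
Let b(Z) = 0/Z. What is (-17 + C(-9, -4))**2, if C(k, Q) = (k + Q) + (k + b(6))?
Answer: 1521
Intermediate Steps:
b(Z) = 0
C(k, Q) = Q + 2*k (C(k, Q) = (k + Q) + (k + 0) = (Q + k) + k = Q + 2*k)
(-17 + C(-9, -4))**2 = (-17 + (-4 + 2*(-9)))**2 = (-17 + (-4 - 18))**2 = (-17 - 22)**2 = (-39)**2 = 1521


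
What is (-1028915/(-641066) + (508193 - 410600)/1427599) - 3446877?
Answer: -3154529218081913095/915185180534 ≈ -3.4469e+6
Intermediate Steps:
(-1028915/(-641066) + (508193 - 410600)/1427599) - 3446877 = (-1028915*(-1/641066) + 97593*(1/1427599)) - 3446877 = (1028915/641066 + 97593/1427599) - 3446877 = 1531441579223/915185180534 - 3446877 = -3154529218081913095/915185180534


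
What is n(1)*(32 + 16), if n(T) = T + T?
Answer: 96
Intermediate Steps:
n(T) = 2*T
n(1)*(32 + 16) = (2*1)*(32 + 16) = 2*48 = 96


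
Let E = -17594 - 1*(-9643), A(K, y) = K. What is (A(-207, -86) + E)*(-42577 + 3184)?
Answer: 321368094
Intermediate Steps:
E = -7951 (E = -17594 + 9643 = -7951)
(A(-207, -86) + E)*(-42577 + 3184) = (-207 - 7951)*(-42577 + 3184) = -8158*(-39393) = 321368094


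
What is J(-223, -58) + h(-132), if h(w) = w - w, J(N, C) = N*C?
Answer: 12934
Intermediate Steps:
J(N, C) = C*N
h(w) = 0
J(-223, -58) + h(-132) = -58*(-223) + 0 = 12934 + 0 = 12934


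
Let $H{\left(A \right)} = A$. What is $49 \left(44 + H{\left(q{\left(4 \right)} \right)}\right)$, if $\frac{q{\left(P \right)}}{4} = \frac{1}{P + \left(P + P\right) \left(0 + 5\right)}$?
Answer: $\frac{23765}{11} \approx 2160.5$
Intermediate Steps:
$q{\left(P \right)} = \frac{4}{11 P}$ ($q{\left(P \right)} = \frac{4}{P + \left(P + P\right) \left(0 + 5\right)} = \frac{4}{P + 2 P 5} = \frac{4}{P + 10 P} = \frac{4}{11 P}$)
$49 \left(44 + H{\left(q{\left(4 \right)} \right)}\right) = 49 \left(44 + \frac{4}{11 \cdot 4}\right) = 49 \left(44 + \frac{4}{11} \cdot \frac{1}{4}\right) = 49 \left(44 + \frac{1}{11}\right) = 49 \cdot \frac{485}{11} = \frac{23765}{11}$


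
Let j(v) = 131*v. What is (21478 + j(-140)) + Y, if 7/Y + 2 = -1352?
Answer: 4248845/1354 ≈ 3138.0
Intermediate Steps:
Y = -7/1354 (Y = 7/(-2 - 1352) = 7/(-1354) = 7*(-1/1354) = -7/1354 ≈ -0.0051699)
(21478 + j(-140)) + Y = (21478 + 131*(-140)) - 7/1354 = (21478 - 18340) - 7/1354 = 3138 - 7/1354 = 4248845/1354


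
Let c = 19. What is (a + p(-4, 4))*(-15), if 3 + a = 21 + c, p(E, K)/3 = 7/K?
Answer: -2535/4 ≈ -633.75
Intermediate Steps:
p(E, K) = 21/K (p(E, K) = 3*(7/K) = 21/K)
a = 37 (a = -3 + (21 + 19) = -3 + 40 = 37)
(a + p(-4, 4))*(-15) = (37 + 21/4)*(-15) = (169/4)*(-15) = -2535/4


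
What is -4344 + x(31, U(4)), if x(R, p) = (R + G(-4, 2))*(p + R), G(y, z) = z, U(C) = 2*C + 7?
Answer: -2826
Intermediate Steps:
U(C) = 7 + 2*C
x(R, p) = (2 + R)*(R + p) (x(R, p) = (R + 2)*(p + R) = (2 + R)*(R + p))
-4344 + x(31, U(4)) = -4344 + (31² + 2*31 + 2*(7 + 2*4) + 31*(7 + 2*4)) = -4344 + (961 + 62 + 2*(7 + 8) + 31*(7 + 8)) = -4344 + (961 + 62 + 2*15 + 31*15) = -4344 + (961 + 62 + 30 + 465) = -4344 + 1518 = -2826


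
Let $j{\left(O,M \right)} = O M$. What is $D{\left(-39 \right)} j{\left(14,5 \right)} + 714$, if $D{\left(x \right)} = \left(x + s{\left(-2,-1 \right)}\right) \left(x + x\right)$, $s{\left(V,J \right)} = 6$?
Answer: $180894$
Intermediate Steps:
$D{\left(x \right)} = 2 x \left(6 + x\right)$ ($D{\left(x \right)} = \left(x + 6\right) \left(x + x\right) = \left(6 + x\right) 2 x = 2 x \left(6 + x\right)$)
$j{\left(O,M \right)} = M O$
$D{\left(-39 \right)} j{\left(14,5 \right)} + 714 = 2 \left(-39\right) \left(6 - 39\right) 5 \cdot 14 + 714 = 2 \left(-39\right) \left(-33\right) 70 + 714 = 2574 \cdot 70 + 714 = 180180 + 714 = 180894$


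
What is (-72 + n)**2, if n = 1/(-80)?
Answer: 33189121/6400 ≈ 5185.8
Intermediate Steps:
n = -1/80 ≈ -0.012500
(-72 + n)**2 = (-72 - 1/80)**2 = (-5761/80)**2 = 33189121/6400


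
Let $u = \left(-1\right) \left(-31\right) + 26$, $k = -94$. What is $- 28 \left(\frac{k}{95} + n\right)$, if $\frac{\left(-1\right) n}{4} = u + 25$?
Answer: $\frac{875112}{95} \approx 9211.7$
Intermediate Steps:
$u = 57$ ($u = 31 + 26 = 57$)
$n = -328$ ($n = - 4 \left(57 + 25\right) = \left(-4\right) 82 = -328$)
$- 28 \left(\frac{k}{95} + n\right) = - 28 \left(- \frac{94}{95} - 328\right) = \left(-28\right) \left(- \frac{31254}{95}\right) = \frac{875112}{95}$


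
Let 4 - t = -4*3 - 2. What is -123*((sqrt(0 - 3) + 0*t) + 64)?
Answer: -7872 - 123*I*sqrt(3) ≈ -7872.0 - 213.04*I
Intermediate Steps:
t = 18 (t = 4 - (-4*3 - 2) = 4 - (-12 - 2) = 4 - 1*(-14) = 4 + 14 = 18)
-123*((sqrt(0 - 3) + 0*t) + 64) = -123*((sqrt(0 - 3) + 0*18) + 64) = -123*((sqrt(-3) + 0) + 64) = -123*((I*sqrt(3) + 0) + 64) = -123*(I*sqrt(3) + 64) = -123*(64 + I*sqrt(3)) = -7872 - 123*I*sqrt(3)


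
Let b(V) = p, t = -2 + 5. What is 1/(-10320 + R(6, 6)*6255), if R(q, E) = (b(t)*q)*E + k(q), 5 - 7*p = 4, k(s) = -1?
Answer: 7/109155 ≈ 6.4129e-5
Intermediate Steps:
t = 3
p = 1/7 (p = 5/7 - 1/7*4 = 5/7 - 4/7 = 1/7 ≈ 0.14286)
b(V) = 1/7
R(q, E) = -1 + E*q/7 (R(q, E) = (q/7)*E - 1 = E*q/7 - 1 = -1 + E*q/7)
1/(-10320 + R(6, 6)*6255) = 1/(-10320 + (-1 + (1/7)*6*6)*6255) = 1/(-10320 + (-1 + 36/7)*6255) = 1/(-10320 + (29/7)*6255) = 1/(-10320 + 181395/7) = 1/(109155/7) = 7/109155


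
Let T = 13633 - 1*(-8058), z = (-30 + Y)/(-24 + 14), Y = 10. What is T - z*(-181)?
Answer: 22053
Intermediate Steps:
z = 2 (z = (-30 + 10)/(-24 + 14) = -20/(-10) = -20*(-⅒) = 2)
T = 21691 (T = 13633 + 8058 = 21691)
T - z*(-181) = 21691 - 2*(-181) = 21691 - 1*(-362) = 21691 + 362 = 22053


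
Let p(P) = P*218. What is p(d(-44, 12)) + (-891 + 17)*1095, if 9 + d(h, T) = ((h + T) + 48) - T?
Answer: -958120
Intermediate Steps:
d(h, T) = 39 + h (d(h, T) = -9 + (((h + T) + 48) - T) = -9 + (((T + h) + 48) - T) = -9 + ((48 + T + h) - T) = -9 + (48 + h) = 39 + h)
p(P) = 218*P
p(d(-44, 12)) + (-891 + 17)*1095 = 218*(39 - 44) + (-891 + 17)*1095 = 218*(-5) - 874*1095 = -1090 - 957030 = -958120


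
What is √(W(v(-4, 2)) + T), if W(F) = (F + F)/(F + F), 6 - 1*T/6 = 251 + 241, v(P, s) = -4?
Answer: I*√2915 ≈ 53.991*I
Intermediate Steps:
T = -2916 (T = 36 - 6*(251 + 241) = 36 - 6*492 = 36 - 2952 = -2916)
W(F) = 1 (W(F) = (2*F)/((2*F)) = (2*F)*(1/(2*F)) = 1)
√(W(v(-4, 2)) + T) = √(1 - 2916) = √(-2915) = I*√2915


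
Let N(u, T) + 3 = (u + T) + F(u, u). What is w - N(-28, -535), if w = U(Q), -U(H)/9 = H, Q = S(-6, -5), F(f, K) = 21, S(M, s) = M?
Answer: 599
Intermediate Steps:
Q = -6
U(H) = -9*H
w = 54 (w = -9*(-6) = 54)
N(u, T) = 18 + T + u (N(u, T) = -3 + ((u + T) + 21) = -3 + ((T + u) + 21) = -3 + (21 + T + u) = 18 + T + u)
w - N(-28, -535) = 54 - (18 - 535 - 28) = 54 - 1*(-545) = 54 + 545 = 599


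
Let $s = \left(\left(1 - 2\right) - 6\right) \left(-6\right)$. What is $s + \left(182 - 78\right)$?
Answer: $146$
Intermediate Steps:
$s = 42$ ($s = \left(\left(1 - 2\right) - 6\right) \left(-6\right) = \left(-1 - 6\right) \left(-6\right) = \left(-7\right) \left(-6\right) = 42$)
$s + \left(182 - 78\right) = 42 + \left(182 - 78\right) = 42 + 104 = 146$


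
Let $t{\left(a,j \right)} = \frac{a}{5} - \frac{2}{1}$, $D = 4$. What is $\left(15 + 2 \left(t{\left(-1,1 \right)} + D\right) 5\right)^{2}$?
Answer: $1089$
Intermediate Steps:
$t{\left(a,j \right)} = -2 + \frac{a}{5}$ ($t{\left(a,j \right)} = a \frac{1}{5} - 2 = \frac{a}{5} - 2 = -2 + \frac{a}{5}$)
$\left(15 + 2 \left(t{\left(-1,1 \right)} + D\right) 5\right)^{2} = \left(15 + 2 \left(\left(-2 + \frac{1}{5} \left(-1\right)\right) + 4\right) 5\right)^{2} = \left(15 + 2 \left(\left(-2 - \frac{1}{5}\right) + 4\right) 5\right)^{2} = \left(15 + 2 \left(- \frac{11}{5} + 4\right) 5\right)^{2} = \left(15 + 2 \cdot \frac{9}{5} \cdot 5\right)^{2} = \left(15 + \frac{18}{5} \cdot 5\right)^{2} = \left(15 + 18\right)^{2} = 33^{2} = 1089$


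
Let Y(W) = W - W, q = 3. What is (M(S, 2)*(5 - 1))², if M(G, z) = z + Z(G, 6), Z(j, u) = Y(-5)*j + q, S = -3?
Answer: 400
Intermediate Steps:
Y(W) = 0
Z(j, u) = 3 (Z(j, u) = 0*j + 3 = 0 + 3 = 3)
M(G, z) = 3 + z (M(G, z) = z + 3 = 3 + z)
(M(S, 2)*(5 - 1))² = ((3 + 2)*(5 - 1))² = (5*4)² = 20² = 400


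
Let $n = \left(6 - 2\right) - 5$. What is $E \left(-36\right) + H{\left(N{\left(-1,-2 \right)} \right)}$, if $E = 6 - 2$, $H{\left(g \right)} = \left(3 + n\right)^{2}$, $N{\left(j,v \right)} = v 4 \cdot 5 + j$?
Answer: $-140$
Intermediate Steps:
$n = -1$ ($n = 4 - 5 = -1$)
$N{\left(j,v \right)} = j + 20 v$ ($N{\left(j,v \right)} = 4 v 5 + j = 20 v + j = j + 20 v$)
$H{\left(g \right)} = 4$ ($H{\left(g \right)} = \left(3 - 1\right)^{2} = 2^{2} = 4$)
$E = 4$ ($E = 6 - 2 = 4$)
$E \left(-36\right) + H{\left(N{\left(-1,-2 \right)} \right)} = 4 \left(-36\right) + 4 = -144 + 4 = -140$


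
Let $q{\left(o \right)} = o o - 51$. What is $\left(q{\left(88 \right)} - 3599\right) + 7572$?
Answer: $11666$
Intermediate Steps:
$q{\left(o \right)} = -51 + o^{2}$ ($q{\left(o \right)} = o^{2} - 51 = -51 + o^{2}$)
$\left(q{\left(88 \right)} - 3599\right) + 7572 = \left(\left(-51 + 88^{2}\right) - 3599\right) + 7572 = \left(\left(-51 + 7744\right) - 3599\right) + 7572 = \left(7693 - 3599\right) + 7572 = 4094 + 7572 = 11666$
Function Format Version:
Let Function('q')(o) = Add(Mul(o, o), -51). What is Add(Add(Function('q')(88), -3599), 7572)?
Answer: 11666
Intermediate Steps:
Function('q')(o) = Add(-51, Pow(o, 2)) (Function('q')(o) = Add(Pow(o, 2), -51) = Add(-51, Pow(o, 2)))
Add(Add(Function('q')(88), -3599), 7572) = Add(Add(Add(-51, Pow(88, 2)), -3599), 7572) = Add(Add(Add(-51, 7744), -3599), 7572) = Add(Add(7693, -3599), 7572) = Add(4094, 7572) = 11666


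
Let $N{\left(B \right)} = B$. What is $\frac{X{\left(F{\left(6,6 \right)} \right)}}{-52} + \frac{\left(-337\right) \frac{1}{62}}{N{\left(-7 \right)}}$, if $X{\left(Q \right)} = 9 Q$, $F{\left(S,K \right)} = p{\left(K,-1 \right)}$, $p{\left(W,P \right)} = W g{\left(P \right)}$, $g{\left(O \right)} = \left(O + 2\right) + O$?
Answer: $\frac{337}{434} \approx 0.7765$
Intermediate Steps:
$g{\left(O \right)} = 2 + 2 O$ ($g{\left(O \right)} = \left(2 + O\right) + O = 2 + 2 O$)
$p{\left(W,P \right)} = W \left(2 + 2 P\right)$
$F{\left(S,K \right)} = 0$ ($F{\left(S,K \right)} = 2 K \left(1 - 1\right) = 2 K 0 = 0$)
$\frac{X{\left(F{\left(6,6 \right)} \right)}}{-52} + \frac{\left(-337\right) \frac{1}{62}}{N{\left(-7 \right)}} = \frac{9 \cdot 0}{-52} + \frac{\left(-337\right) \frac{1}{62}}{-7} = 0 \left(- \frac{1}{52}\right) + \left(-337\right) \frac{1}{62} \left(- \frac{1}{7}\right) = 0 - - \frac{337}{434} = 0 + \frac{337}{434} = \frac{337}{434}$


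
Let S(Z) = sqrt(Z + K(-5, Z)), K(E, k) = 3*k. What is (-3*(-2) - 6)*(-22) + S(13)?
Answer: 2*sqrt(13) ≈ 7.2111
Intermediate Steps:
S(Z) = 2*sqrt(Z) (S(Z) = sqrt(Z + 3*Z) = sqrt(4*Z) = 2*sqrt(Z))
(-3*(-2) - 6)*(-22) + S(13) = (-3*(-2) - 6)*(-22) + 2*sqrt(13) = (6 - 6)*(-22) + 2*sqrt(13) = 0*(-22) + 2*sqrt(13) = 0 + 2*sqrt(13) = 2*sqrt(13)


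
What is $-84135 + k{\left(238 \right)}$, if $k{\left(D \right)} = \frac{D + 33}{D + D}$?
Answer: $- \frac{40047989}{476} \approx -84134.0$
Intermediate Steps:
$k{\left(D \right)} = \frac{33 + D}{2 D}$
$-84135 + k{\left(238 \right)} = -84135 + \frac{33 + 238}{2 \cdot 238} = -84135 + \frac{1}{2} \cdot \frac{1}{238} \cdot 271 = -84135 + \frac{271}{476} = - \frac{40047989}{476}$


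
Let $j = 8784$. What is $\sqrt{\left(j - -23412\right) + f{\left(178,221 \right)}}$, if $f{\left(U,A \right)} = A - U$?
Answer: $\sqrt{32239} \approx 179.55$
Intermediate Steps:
$\sqrt{\left(j - -23412\right) + f{\left(178,221 \right)}} = \sqrt{\left(8784 - -23412\right) + \left(221 - 178\right)} = \sqrt{\left(8784 + 23412\right) + \left(221 - 178\right)} = \sqrt{32196 + 43} = \sqrt{32239}$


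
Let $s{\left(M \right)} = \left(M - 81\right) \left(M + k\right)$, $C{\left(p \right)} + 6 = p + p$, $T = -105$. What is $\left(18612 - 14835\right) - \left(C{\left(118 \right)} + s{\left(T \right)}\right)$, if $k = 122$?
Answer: $6709$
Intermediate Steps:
$C{\left(p \right)} = -6 + 2 p$ ($C{\left(p \right)} = -6 + \left(p + p\right) = -6 + 2 p$)
$s{\left(M \right)} = \left(-81 + M\right) \left(122 + M\right)$ ($s{\left(M \right)} = \left(M - 81\right) \left(M + 122\right) = \left(-81 + M\right) \left(122 + M\right)$)
$\left(18612 - 14835\right) - \left(C{\left(118 \right)} + s{\left(T \right)}\right) = \left(18612 - 14835\right) - \left(\left(-6 + 2 \cdot 118\right) + \left(-9882 + \left(-105\right)^{2} + 41 \left(-105\right)\right)\right) = 3777 - \left(\left(-6 + 236\right) - 3162\right) = 3777 - \left(230 - 3162\right) = 3777 - -2932 = 3777 + 2932 = 6709$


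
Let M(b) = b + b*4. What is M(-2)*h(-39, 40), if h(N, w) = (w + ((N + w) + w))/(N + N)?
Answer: 135/13 ≈ 10.385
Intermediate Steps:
h(N, w) = (N + 3*w)/(2*N) (h(N, w) = (w + (N + 2*w))/((2*N)) = (N + 3*w)*(1/(2*N)) = (N + 3*w)/(2*N))
M(b) = 5*b (M(b) = b + 4*b = 5*b)
M(-2)*h(-39, 40) = (5*(-2))*((1/2)*(-39 + 3*40)/(-39)) = -5*(-1)*(-39 + 120)/39 = -5*(-1)*81/39 = -10*(-27/26) = 135/13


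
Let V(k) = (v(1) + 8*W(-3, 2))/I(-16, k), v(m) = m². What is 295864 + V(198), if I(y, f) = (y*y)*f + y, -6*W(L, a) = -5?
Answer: 44976061847/152016 ≈ 2.9586e+5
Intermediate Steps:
W(L, a) = ⅚ (W(L, a) = -⅙*(-5) = ⅚)
I(y, f) = y + f*y² (I(y, f) = y²*f + y = f*y² + y = y + f*y²)
V(k) = 23/(3*(-16 + 256*k)) (V(k) = (1² + 8*(⅚))/((-16*(1 + k*(-16)))) = (1 + 20/3)/((-16*(1 - 16*k))) = 23/(3*(-16 + 256*k)))
295864 + V(198) = 295864 + 23/(48*(-1 + 16*198)) = 295864 + 23/(48*(-1 + 3168)) = 295864 + (23/48)/3167 = 295864 + (23/48)*(1/3167) = 295864 + 23/152016 = 44976061847/152016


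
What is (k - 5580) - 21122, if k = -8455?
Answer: -35157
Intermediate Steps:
(k - 5580) - 21122 = (-8455 - 5580) - 21122 = -14035 - 21122 = -35157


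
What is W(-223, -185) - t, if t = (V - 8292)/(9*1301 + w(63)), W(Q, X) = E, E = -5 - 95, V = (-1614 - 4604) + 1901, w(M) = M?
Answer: -43133/436 ≈ -98.929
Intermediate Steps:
V = -4317 (V = -6218 + 1901 = -4317)
E = -100
W(Q, X) = -100
t = -467/436 (t = (-4317 - 8292)/(9*1301 + 63) = -12609/(11709 + 63) = -12609/11772 = -12609*1/11772 = -467/436 ≈ -1.0711)
W(-223, -185) - t = -100 - 1*(-467/436) = -100 + 467/436 = -43133/436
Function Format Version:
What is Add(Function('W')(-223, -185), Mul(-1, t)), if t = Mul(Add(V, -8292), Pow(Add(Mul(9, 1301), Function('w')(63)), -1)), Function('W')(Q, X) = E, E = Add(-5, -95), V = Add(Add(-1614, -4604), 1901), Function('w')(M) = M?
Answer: Rational(-43133, 436) ≈ -98.929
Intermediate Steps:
V = -4317 (V = Add(-6218, 1901) = -4317)
E = -100
Function('W')(Q, X) = -100
t = Rational(-467, 436) (t = Mul(Add(-4317, -8292), Pow(Add(Mul(9, 1301), 63), -1)) = Mul(-12609, Pow(Add(11709, 63), -1)) = Mul(-12609, Pow(11772, -1)) = Mul(-12609, Rational(1, 11772)) = Rational(-467, 436) ≈ -1.0711)
Add(Function('W')(-223, -185), Mul(-1, t)) = Add(-100, Mul(-1, Rational(-467, 436))) = Add(-100, Rational(467, 436)) = Rational(-43133, 436)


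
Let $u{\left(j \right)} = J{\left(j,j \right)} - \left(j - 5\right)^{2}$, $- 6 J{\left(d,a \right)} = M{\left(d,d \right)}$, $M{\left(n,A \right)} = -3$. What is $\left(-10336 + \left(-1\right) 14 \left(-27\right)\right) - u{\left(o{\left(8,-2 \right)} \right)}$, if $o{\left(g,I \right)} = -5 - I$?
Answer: $- \frac{19789}{2} \approx -9894.5$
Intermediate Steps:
$J{\left(d,a \right)} = \frac{1}{2}$ ($J{\left(d,a \right)} = \left(- \frac{1}{6}\right) \left(-3\right) = \frac{1}{2}$)
$u{\left(j \right)} = \frac{1}{2} - \left(-5 + j\right)^{2}$ ($u{\left(j \right)} = \frac{1}{2} - \left(j - 5\right)^{2} = \frac{1}{2} - \left(-5 + j\right)^{2}$)
$\left(-10336 + \left(-1\right) 14 \left(-27\right)\right) - u{\left(o{\left(8,-2 \right)} \right)} = \left(-10336 + \left(-1\right) 14 \left(-27\right)\right) - \left(\frac{1}{2} - \left(-5 - 3\right)^{2}\right) = \left(-10336 - -378\right) - \left(\frac{1}{2} - \left(-5 + \left(-5 + 2\right)\right)^{2}\right) = \left(-10336 + 378\right) - \left(\frac{1}{2} - \left(-5 - 3\right)^{2}\right) = -9958 - \left(\frac{1}{2} - \left(-8\right)^{2}\right) = -9958 - \left(\frac{1}{2} - 64\right) = -9958 - - \frac{127}{2} = -9958 + \frac{127}{2} = - \frac{19789}{2}$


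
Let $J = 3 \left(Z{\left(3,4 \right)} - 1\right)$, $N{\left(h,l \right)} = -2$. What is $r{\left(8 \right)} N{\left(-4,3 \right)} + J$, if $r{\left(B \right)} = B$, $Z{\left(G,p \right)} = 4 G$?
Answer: $17$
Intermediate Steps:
$J = 33$ ($J = 3 \left(4 \cdot 3 - 1\right) = 3 \left(12 - 1\right) = 3 \cdot 11 = 33$)
$r{\left(8 \right)} N{\left(-4,3 \right)} + J = 8 \left(-2\right) + 33 = -16 + 33 = 17$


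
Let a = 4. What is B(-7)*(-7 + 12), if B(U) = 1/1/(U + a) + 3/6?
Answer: -25/2 ≈ -12.500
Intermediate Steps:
B(U) = 9/2 + U (B(U) = 1/1/(U + 4) + 3/6 = 1/1/(4 + U) + 3*(1/6) = 1*(4 + U) + 1/2 = (4 + U) + 1/2 = 9/2 + U)
B(-7)*(-7 + 12) = (9/2 - 7)*(-7 + 12) = -5/2*5 = -25/2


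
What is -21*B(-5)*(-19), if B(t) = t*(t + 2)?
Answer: 5985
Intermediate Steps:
B(t) = t*(2 + t)
-21*B(-5)*(-19) = -(-105)*(2 - 5)*(-19) = -(-105)*(-3)*(-19) = -21*15*(-19) = -315*(-19) = 5985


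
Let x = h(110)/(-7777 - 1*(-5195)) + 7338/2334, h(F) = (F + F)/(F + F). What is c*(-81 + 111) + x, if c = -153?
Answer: -4607029423/1004398 ≈ -4586.9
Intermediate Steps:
h(F) = 1 (h(F) = (2*F)/((2*F)) = (2*F)*(1/(2*F)) = 1)
x = 3157397/1004398 (x = 1/(-7777 - 1*(-5195)) + 7338/2334 = 1/(-7777 + 5195) + 7338*(1/2334) = 1/(-2582) + 1223/389 = 1*(-1/2582) + 1223/389 = -1/2582 + 1223/389 = 3157397/1004398 ≈ 3.1436)
c*(-81 + 111) + x = -153*(-81 + 111) + 3157397/1004398 = -153*30 + 3157397/1004398 = -4590 + 3157397/1004398 = -4607029423/1004398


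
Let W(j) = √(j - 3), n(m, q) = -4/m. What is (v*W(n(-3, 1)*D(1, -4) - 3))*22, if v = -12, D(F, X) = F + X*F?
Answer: -264*I*√10 ≈ -834.84*I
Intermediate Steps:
D(F, X) = F + F*X
W(j) = √(-3 + j)
(v*W(n(-3, 1)*D(1, -4) - 3))*22 = -12*√(-3 + ((-4/(-3))*(1*(1 - 4)) - 3))*22 = -12*√(-3 + ((-4*(-⅓))*(1*(-3)) - 3))*22 = -12*√(-3 + ((4/3)*(-3) - 3))*22 = -12*√(-3 + (-4 - 3))*22 = -12*√(-3 - 7)*22 = -12*I*√10*22 = -264*I*√10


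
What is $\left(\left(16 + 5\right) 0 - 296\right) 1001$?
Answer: $-296296$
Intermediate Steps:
$\left(\left(16 + 5\right) 0 - 296\right) 1001 = \left(21 \cdot 0 - 296\right) 1001 = \left(0 - 296\right) 1001 = \left(-296\right) 1001 = -296296$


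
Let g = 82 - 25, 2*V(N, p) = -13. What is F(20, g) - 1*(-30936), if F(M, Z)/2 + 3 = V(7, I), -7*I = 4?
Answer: 30917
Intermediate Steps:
I = -4/7 (I = -⅐*4 = -4/7 ≈ -0.57143)
V(N, p) = -13/2 (V(N, p) = (½)*(-13) = -13/2)
g = 57
F(M, Z) = -19 (F(M, Z) = -6 + 2*(-13/2) = -6 - 13 = -19)
F(20, g) - 1*(-30936) = -19 - 1*(-30936) = -19 + 30936 = 30917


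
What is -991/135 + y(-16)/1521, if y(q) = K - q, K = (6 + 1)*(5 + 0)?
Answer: -166714/22815 ≈ -7.3072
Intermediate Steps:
K = 35 (K = 7*5 = 35)
y(q) = 35 - q
-991/135 + y(-16)/1521 = -991/135 + (35 - 1*(-16))/1521 = -991*1/135 + (35 + 16)*(1/1521) = -991/135 + 51*(1/1521) = -991/135 + 17/507 = -166714/22815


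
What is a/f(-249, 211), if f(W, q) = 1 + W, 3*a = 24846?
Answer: -4141/124 ≈ -33.395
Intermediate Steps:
a = 8282 (a = (⅓)*24846 = 8282)
a/f(-249, 211) = 8282/(1 - 249) = 8282/(-248) = 8282*(-1/248) = -4141/124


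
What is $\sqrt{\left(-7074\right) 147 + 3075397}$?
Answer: $\sqrt{2035519} \approx 1426.7$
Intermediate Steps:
$\sqrt{\left(-7074\right) 147 + 3075397} = \sqrt{-1039878 + 3075397} = \sqrt{2035519}$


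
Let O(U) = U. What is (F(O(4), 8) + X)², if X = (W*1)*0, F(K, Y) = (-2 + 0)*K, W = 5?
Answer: 64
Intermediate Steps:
F(K, Y) = -2*K
X = 0 (X = (5*1)*0 = 5*0 = 0)
(F(O(4), 8) + X)² = (-2*4 + 0)² = (-8 + 0)² = (-8)² = 64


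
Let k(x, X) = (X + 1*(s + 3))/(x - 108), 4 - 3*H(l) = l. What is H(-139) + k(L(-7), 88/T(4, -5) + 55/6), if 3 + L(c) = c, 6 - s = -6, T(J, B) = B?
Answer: 56181/1180 ≈ 47.611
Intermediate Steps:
s = 12 (s = 6 - 1*(-6) = 6 + 6 = 12)
H(l) = 4/3 - l/3
L(c) = -3 + c
k(x, X) = (15 + X)/(-108 + x) (k(x, X) = (X + 1*(12 + 3))/(x - 108) = (X + 1*15)/(-108 + x) = (X + 15)/(-108 + x) = (15 + X)/(-108 + x))
H(-139) + k(L(-7), 88/T(4, -5) + 55/6) = (4/3 - ⅓*(-139)) + (15 + (88/(-5) + 55/6))/(-108 + (-3 - 7)) = (4/3 + 139/3) + (15 + (88*(-⅕) + 55*(⅙)))/(-108 - 10) = 143/3 + (15 + (-88/5 + 55/6))/(-118) = 143/3 - (15 - 253/30)/118 = 143/3 - 1/118*197/30 = 143/3 - 197/3540 = 56181/1180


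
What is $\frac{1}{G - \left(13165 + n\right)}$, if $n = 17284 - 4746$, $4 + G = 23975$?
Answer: $- \frac{1}{1732} \approx -0.00057737$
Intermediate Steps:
$G = 23971$ ($G = -4 + 23975 = 23971$)
$n = 12538$
$\frac{1}{G - \left(13165 + n\right)} = \frac{1}{23971 - 25703} = \frac{1}{-1732} = - \frac{1}{1732}$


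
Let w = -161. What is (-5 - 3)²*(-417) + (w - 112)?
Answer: -26961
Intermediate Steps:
(-5 - 3)²*(-417) + (w - 112) = (-5 - 3)²*(-417) + (-161 - 112) = (-8)²*(-417) - 273 = 64*(-417) - 273 = -26688 - 273 = -26961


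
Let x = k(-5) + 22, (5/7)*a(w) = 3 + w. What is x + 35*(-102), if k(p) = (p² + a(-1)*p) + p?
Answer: -3542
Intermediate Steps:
a(w) = 21/5 + 7*w/5 (a(w) = 7*(3 + w)/5 = 21/5 + 7*w/5)
k(p) = p² + 19*p/5 (k(p) = (p² + (21/5 + (7/5)*(-1))*p) + p = (p² + (21/5 - 7/5)*p) + p = (p² + 14*p/5) + p = p² + 19*p/5)
x = 28 (x = (⅕)*(-5)*(19 + 5*(-5)) + 22 = (⅕)*(-5)*(19 - 25) + 22 = (⅕)*(-5)*(-6) + 22 = 6 + 22 = 28)
x + 35*(-102) = 28 + 35*(-102) = 28 - 3570 = -3542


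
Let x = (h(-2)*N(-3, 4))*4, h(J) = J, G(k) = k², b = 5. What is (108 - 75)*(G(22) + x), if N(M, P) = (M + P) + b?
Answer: 14388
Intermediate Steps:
N(M, P) = 5 + M + P (N(M, P) = (M + P) + 5 = 5 + M + P)
x = -48 (x = -2*(5 - 3 + 4)*4 = -2*6*4 = -12*4 = -48)
(108 - 75)*(G(22) + x) = (108 - 75)*(22² - 48) = 33*(484 - 48) = 33*436 = 14388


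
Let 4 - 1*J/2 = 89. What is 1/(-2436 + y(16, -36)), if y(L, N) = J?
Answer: -1/2606 ≈ -0.00038373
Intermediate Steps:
J = -170 (J = 8 - 2*89 = 8 - 178 = -170)
y(L, N) = -170
1/(-2436 + y(16, -36)) = 1/(-2436 - 170) = 1/(-2606) = -1/2606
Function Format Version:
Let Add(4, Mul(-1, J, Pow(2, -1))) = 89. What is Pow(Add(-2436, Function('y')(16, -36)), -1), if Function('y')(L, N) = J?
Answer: Rational(-1, 2606) ≈ -0.00038373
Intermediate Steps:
J = -170 (J = Add(8, Mul(-2, 89)) = Add(8, -178) = -170)
Function('y')(L, N) = -170
Pow(Add(-2436, Function('y')(16, -36)), -1) = Pow(Add(-2436, -170), -1) = Pow(-2606, -1) = Rational(-1, 2606)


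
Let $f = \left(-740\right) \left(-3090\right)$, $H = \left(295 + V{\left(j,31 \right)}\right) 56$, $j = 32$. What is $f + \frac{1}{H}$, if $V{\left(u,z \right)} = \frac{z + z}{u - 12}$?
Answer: $\frac{190857928805}{83468} \approx 2.2866 \cdot 10^{6}$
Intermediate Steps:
$V{\left(u,z \right)} = \frac{2 z}{-12 + u}$
$H = \frac{83468}{5}$ ($H = \left(295 + 2 \cdot 31 \frac{1}{-12 + 32}\right) 56 = \left(295 + 2 \cdot 31 \cdot \frac{1}{20}\right) 56 = \left(295 + \frac{31}{10}\right) 56 = \frac{2981}{10} \cdot 56 = \frac{83468}{5} \approx 16694.0$)
$f = 2286600$
$f + \frac{1}{H} = 2286600 + \frac{1}{\frac{83468}{5}} = 2286600 + \frac{5}{83468} = \frac{190857928805}{83468}$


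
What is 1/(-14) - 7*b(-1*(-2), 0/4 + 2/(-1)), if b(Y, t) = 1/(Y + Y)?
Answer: -51/28 ≈ -1.8214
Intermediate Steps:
b(Y, t) = 1/(2*Y)
1/(-14) - 7*b(-1*(-2), 0/4 + 2/(-1)) = 1/(-14) - 7/(2*((-1*(-2)))) = -1/14 - 7/(2*2) = -1/14 - 7*¼ = -1/14 - 7/4 = -51/28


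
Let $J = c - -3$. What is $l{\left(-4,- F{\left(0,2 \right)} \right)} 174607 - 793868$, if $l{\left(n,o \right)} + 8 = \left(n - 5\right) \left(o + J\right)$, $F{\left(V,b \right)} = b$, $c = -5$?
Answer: $4095128$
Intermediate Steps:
$J = -2$ ($J = -5 - -3 = -5 + 3 = -2$)
$l{\left(n,o \right)} = -8 + \left(-5 + n\right) \left(-2 + o\right)$ ($l{\left(n,o \right)} = -8 + \left(n - 5\right) \left(o - 2\right) = -8 + \left(-5 + n\right) \left(-2 + o\right)$)
$l{\left(-4,- F{\left(0,2 \right)} \right)} 174607 - 793868 = \left(2 - 5 \left(\left(-1\right) 2\right) - -8 - 4 \left(\left(-1\right) 2\right)\right) 174607 - 793868 = \left(2 - -10 + 8 - -8\right) 174607 - 793868 = \left(2 + 10 + 8 + 8\right) 174607 - 793868 = 28 \cdot 174607 - 793868 = 4888996 - 793868 = 4095128$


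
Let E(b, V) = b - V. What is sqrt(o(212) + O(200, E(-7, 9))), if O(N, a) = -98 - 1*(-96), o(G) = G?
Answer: sqrt(210) ≈ 14.491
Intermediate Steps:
O(N, a) = -2 (O(N, a) = -98 + 96 = -2)
sqrt(o(212) + O(200, E(-7, 9))) = sqrt(212 - 2) = sqrt(210)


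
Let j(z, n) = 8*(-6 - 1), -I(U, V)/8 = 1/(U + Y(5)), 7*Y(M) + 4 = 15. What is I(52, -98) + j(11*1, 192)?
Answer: -21056/375 ≈ -56.149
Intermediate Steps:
Y(M) = 11/7 (Y(M) = -4/7 + (1/7)*15 = -4/7 + 15/7 = 11/7)
I(U, V) = -8/(11/7 + U) (I(U, V) = -8/(U + 11/7) = -8/(11/7 + U))
j(z, n) = -56 (j(z, n) = 8*(-7) = -56)
I(52, -98) + j(11*1, 192) = -56/(11 + 7*52) - 56 = -56/(11 + 364) - 56 = -56/375 - 56 = -21056/375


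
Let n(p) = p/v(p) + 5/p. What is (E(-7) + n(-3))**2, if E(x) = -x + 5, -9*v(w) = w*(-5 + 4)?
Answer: 3364/9 ≈ 373.78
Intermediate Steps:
v(w) = w/9 (v(w) = -w*(-5 + 4)/9 = -w*(-1)/9 = -(-1)*w/9 = w/9)
n(p) = 9 + 5/p (n(p) = p/((p/9)) + 5/p = p*(9/p) + 5/p = 9 + 5/p)
E(x) = 5 - x
(E(-7) + n(-3))**2 = ((5 - 1*(-7)) + (9 + 5/(-3)))**2 = ((5 + 7) + (9 + 5*(-1/3)))**2 = (12 + (9 - 5/3))**2 = (12 + 22/3)**2 = (58/3)**2 = 3364/9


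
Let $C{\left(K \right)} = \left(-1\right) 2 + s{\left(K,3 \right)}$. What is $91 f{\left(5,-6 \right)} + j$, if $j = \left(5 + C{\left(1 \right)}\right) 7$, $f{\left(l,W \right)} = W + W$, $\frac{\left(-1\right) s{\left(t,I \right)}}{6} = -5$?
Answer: $-861$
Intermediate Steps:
$s{\left(t,I \right)} = 30$ ($s{\left(t,I \right)} = \left(-6\right) \left(-5\right) = 30$)
$C{\left(K \right)} = 28$ ($C{\left(K \right)} = \left(-1\right) 2 + 30 = -2 + 30 = 28$)
$f{\left(l,W \right)} = 2 W$
$j = 231$ ($j = \left(5 + 28\right) 7 = 33 \cdot 7 = 231$)
$91 f{\left(5,-6 \right)} + j = 91 \cdot 2 \left(-6\right) + 231 = 91 \left(-12\right) + 231 = -1092 + 231 = -861$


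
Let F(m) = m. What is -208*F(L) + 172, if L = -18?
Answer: 3916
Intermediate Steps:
-208*F(L) + 172 = -208*(-18) + 172 = 3744 + 172 = 3916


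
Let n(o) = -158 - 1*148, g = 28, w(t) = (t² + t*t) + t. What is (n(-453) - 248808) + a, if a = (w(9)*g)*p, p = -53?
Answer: -502878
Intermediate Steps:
w(t) = t + 2*t² (w(t) = (t² + t²) + t = 2*t² + t = t + 2*t²)
n(o) = -306 (n(o) = -158 - 148 = -306)
a = -253764 (a = ((9*(1 + 2*9))*28)*(-53) = ((9*(1 + 18))*28)*(-53) = ((9*19)*28)*(-53) = (171*28)*(-53) = 4788*(-53) = -253764)
(n(-453) - 248808) + a = (-306 - 248808) - 253764 = -249114 - 253764 = -502878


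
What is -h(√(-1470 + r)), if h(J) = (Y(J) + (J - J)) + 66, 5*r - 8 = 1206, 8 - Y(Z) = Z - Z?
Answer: -74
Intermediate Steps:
Y(Z) = 8 (Y(Z) = 8 - (Z - Z) = 8 - 1*0 = 8 + 0 = 8)
r = 1214/5 (r = 8/5 + (⅕)*1206 = 8/5 + 1206/5 = 1214/5 ≈ 242.80)
h(J) = 74 (h(J) = (8 + (J - J)) + 66 = (8 + 0) + 66 = 8 + 66 = 74)
-h(√(-1470 + r)) = -1*74 = -74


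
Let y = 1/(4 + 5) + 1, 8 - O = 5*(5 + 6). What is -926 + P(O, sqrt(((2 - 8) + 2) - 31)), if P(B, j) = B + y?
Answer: -8747/9 ≈ -971.89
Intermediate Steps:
O = -47 (O = 8 - 5*(5 + 6) = 8 - 5*11 = 8 - 1*55 = 8 - 55 = -47)
y = 10/9 (y = 1/9 + 1 = 10/9 ≈ 1.1111)
P(B, j) = 10/9 + B (P(B, j) = B + 10/9 = 10/9 + B)
-926 + P(O, sqrt(((2 - 8) + 2) - 31)) = -926 + (10/9 - 47) = -926 - 413/9 = -8747/9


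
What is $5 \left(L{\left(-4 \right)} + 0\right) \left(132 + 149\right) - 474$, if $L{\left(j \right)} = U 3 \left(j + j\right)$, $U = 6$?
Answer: $-202794$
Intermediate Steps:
$L{\left(j \right)} = 36 j$ ($L{\left(j \right)} = 6 \cdot 3 \left(j + j\right) = 6 \cdot 3 \cdot 2 j = 6 \cdot 6 j = 36 j$)
$5 \left(L{\left(-4 \right)} + 0\right) \left(132 + 149\right) - 474 = 5 \left(36 \left(-4\right) + 0\right) \left(132 + 149\right) - 474 = 5 \left(-144 + 0\right) 281 - 474 = 5 \left(-144\right) 281 - 474 = \left(-720\right) 281 - 474 = -202320 - 474 = -202794$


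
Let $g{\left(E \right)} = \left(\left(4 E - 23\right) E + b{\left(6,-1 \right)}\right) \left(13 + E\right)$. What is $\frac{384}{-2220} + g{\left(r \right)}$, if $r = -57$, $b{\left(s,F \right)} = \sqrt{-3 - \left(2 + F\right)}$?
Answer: $- \frac{116459012}{185} - 88 i \approx -6.2951 \cdot 10^{5} - 88.0 i$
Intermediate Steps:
$b{\left(s,F \right)} = \sqrt{-5 - F}$
$g{\left(E \right)} = \left(13 + E\right) \left(2 i + E \left(-23 + 4 E\right)\right)$ ($g{\left(E \right)} = \left(\left(4 E - 23\right) E + \sqrt{-5 - -1}\right) \left(13 + E\right) = \left(\left(-23 + 4 E\right) E + \sqrt{-5 + 1}\right) \left(13 + E\right) = \left(E \left(-23 + 4 E\right) + \sqrt{-4}\right) \left(13 + E\right) = \left(E \left(-23 + 4 E\right) + 2 i\right) \left(13 + E\right) = \left(2 i + E \left(-23 + 4 E\right)\right) \left(13 + E\right) = \left(13 + E\right) \left(2 i + E \left(-23 + 4 E\right)\right)$)
$\frac{384}{-2220} + g{\left(r \right)} = \frac{384}{-2220} + \left(4 \left(-57\right)^{3} + 26 i + 29 \left(-57\right)^{2} - 57 \left(-299 + 2 i\right)\right) = 384 \left(- \frac{1}{2220}\right) + \left(4 \left(-185193\right) + 26 i + 29 \cdot 3249 + \left(17043 - 114 i\right)\right) = - \frac{32}{185} + \left(-740772 + 26 i + 94221 + \left(17043 - 114 i\right)\right) = - \frac{32}{185} - \left(629508 + 88 i\right) = - \frac{116459012}{185} - 88 i$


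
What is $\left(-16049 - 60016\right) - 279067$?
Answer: $-355132$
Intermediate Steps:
$\left(-16049 - 60016\right) - 279067 = -76065 - 279067 = -355132$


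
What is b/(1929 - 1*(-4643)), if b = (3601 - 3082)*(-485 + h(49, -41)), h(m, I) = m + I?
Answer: -4671/124 ≈ -37.669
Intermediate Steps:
h(m, I) = I + m
b = -247563 (b = (3601 - 3082)*(-485 + (-41 + 49)) = 519*(-485 + 8) = 519*(-477) = -247563)
b/(1929 - 1*(-4643)) = -247563/(1929 - 1*(-4643)) = -247563/(1929 + 4643) = -247563/6572 = -247563*1/6572 = -4671/124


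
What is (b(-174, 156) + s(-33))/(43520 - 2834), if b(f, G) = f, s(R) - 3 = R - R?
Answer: -57/13562 ≈ -0.0042029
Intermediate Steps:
s(R) = 3 (s(R) = 3 + (R - R) = 3 + 0 = 3)
(b(-174, 156) + s(-33))/(43520 - 2834) = (-174 + 3)/(43520 - 2834) = -171/40686 = -171*1/40686 = -57/13562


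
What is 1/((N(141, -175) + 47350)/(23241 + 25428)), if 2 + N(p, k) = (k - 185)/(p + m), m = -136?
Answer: 48669/47276 ≈ 1.0295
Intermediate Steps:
N(p, k) = -2 + (-185 + k)/(-136 + p) (N(p, k) = -2 + (k - 185)/(p - 136) = -2 + (-185 + k)/(-136 + p))
1/((N(141, -175) + 47350)/(23241 + 25428)) = 1/(((87 - 175 - 2*141)/(-136 + 141) + 47350)/(23241 + 25428)) = 1/(((87 - 175 - 282)/5 + 47350)/48669) = 1/(((⅕)*(-370) + 47350)*(1/48669)) = 1/((-74 + 47350)*(1/48669)) = 1/(47276*(1/48669)) = 1/(47276/48669) = 48669/47276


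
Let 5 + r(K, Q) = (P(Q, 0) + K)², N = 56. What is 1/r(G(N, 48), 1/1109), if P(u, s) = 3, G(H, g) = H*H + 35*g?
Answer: 1/23222756 ≈ 4.3061e-8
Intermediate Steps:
G(H, g) = H² + 35*g
r(K, Q) = -5 + (3 + K)²
1/r(G(N, 48), 1/1109) = 1/(-5 + (3 + (56² + 35*48))²) = 1/(-5 + (3 + (3136 + 1680))²) = 1/(-5 + (3 + 4816)²) = 1/(-5 + 4819²) = 1/(-5 + 23222761) = 1/23222756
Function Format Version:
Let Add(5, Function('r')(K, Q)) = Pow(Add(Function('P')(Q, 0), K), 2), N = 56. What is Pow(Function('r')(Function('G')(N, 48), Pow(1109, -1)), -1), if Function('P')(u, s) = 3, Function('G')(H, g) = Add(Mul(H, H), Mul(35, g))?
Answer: Rational(1, 23222756) ≈ 4.3061e-8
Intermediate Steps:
Function('G')(H, g) = Add(Pow(H, 2), Mul(35, g))
Function('r')(K, Q) = Add(-5, Pow(Add(3, K), 2))
Pow(Function('r')(Function('G')(N, 48), Pow(1109, -1)), -1) = Pow(Add(-5, Pow(Add(3, Add(Pow(56, 2), Mul(35, 48))), 2)), -1) = Pow(Add(-5, Pow(Add(3, Add(3136, 1680)), 2)), -1) = Pow(Add(-5, Pow(Add(3, 4816), 2)), -1) = Pow(Add(-5, Pow(4819, 2)), -1) = Pow(Add(-5, 23222761), -1) = Pow(23222756, -1) = Rational(1, 23222756)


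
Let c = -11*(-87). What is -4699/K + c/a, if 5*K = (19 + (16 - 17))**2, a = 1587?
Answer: -12325499/171396 ≈ -71.912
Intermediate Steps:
K = 324/5 (K = (19 + (16 - 17))**2/5 = (19 - 1)**2/5 = (1/5)*18**2 = (1/5)*324 = 324/5 ≈ 64.800)
c = 957
-4699/K + c/a = -4699/324/5 + 957/1587 = -4699*5/324 + 957*(1/1587) = -23495/324 + 319/529 = -12325499/171396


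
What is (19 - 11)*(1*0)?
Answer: 0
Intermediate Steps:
(19 - 11)*(1*0) = 8*0 = 0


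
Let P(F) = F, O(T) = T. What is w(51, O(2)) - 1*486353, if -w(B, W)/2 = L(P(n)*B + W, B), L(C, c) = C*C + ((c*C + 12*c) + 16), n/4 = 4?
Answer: -1909293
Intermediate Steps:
n = 16 (n = 4*4 = 16)
L(C, c) = 16 + C² + 12*c + C*c (L(C, c) = C² + ((C*c + 12*c) + 16) = C² + ((12*c + C*c) + 16) = C² + (16 + 12*c + C*c) = 16 + C² + 12*c + C*c)
w(B, W) = -32 - 24*B - 2*(W + 16*B)² - 2*B*(W + 16*B) (w(B, W) = -2*(16 + (16*B + W)² + 12*B + (16*B + W)*B) = -2*(16 + (W + 16*B)² + 12*B + (W + 16*B)*B) = -2*(16 + (W + 16*B)² + 12*B + B*(W + 16*B)) = -32 - 24*B - 2*(W + 16*B)² - 2*B*(W + 16*B))
w(51, O(2)) - 1*486353 = (-32 - 24*51 - 2*(2 + 16*51)² - 2*51*(2 + 16*51)) - 1*486353 = (-32 - 1224 - 2*(2 + 816)² - 2*51*(2 + 816)) - 486353 = (-32 - 1224 - 2*818² - 2*51*818) - 486353 = (-32 - 1224 - 2*669124 - 83436) - 486353 = (-32 - 1224 - 1338248 - 83436) - 486353 = -1422940 - 486353 = -1909293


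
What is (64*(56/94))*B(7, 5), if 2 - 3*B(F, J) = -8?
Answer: 17920/141 ≈ 127.09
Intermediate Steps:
B(F, J) = 10/3 (B(F, J) = ⅔ - ⅓*(-8) = ⅔ + 8/3 = 10/3)
(64*(56/94))*B(7, 5) = (64*(56/94))*(10/3) = (64*(56*(1/94)))*(10/3) = (64*(28/47))*(10/3) = (1792/47)*(10/3) = 17920/141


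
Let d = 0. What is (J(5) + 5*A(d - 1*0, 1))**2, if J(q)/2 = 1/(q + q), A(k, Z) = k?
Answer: 1/25 ≈ 0.040000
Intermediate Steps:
J(q) = 1/q (J(q) = 2/(q + q) = 2/((2*q)) = 2*(1/(2*q)) = 1/q)
(J(5) + 5*A(d - 1*0, 1))**2 = (1/5 + 5*(0 - 1*0))**2 = (1/5 + 5*(0 + 0))**2 = (1/5 + 5*0)**2 = (1/5 + 0)**2 = (1/5)**2 = 1/25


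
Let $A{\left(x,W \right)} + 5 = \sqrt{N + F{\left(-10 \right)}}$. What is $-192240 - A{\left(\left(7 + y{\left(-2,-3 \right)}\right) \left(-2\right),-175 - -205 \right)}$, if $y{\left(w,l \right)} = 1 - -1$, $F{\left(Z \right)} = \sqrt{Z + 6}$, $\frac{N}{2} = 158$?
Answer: $-192235 - \sqrt{316 + 2 i} \approx -1.9225 \cdot 10^{5} - 0.056254 i$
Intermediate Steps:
$N = 316$ ($N = 2 \cdot 158 = 316$)
$F{\left(Z \right)} = \sqrt{6 + Z}$
$y{\left(w,l \right)} = 2$ ($y{\left(w,l \right)} = 1 + 1 = 2$)
$A{\left(x,W \right)} = -5 + \sqrt{316 + 2 i}$ ($A{\left(x,W \right)} = -5 + \sqrt{316 + \sqrt{6 - 10}} = -5 + \sqrt{316 + \sqrt{-4}} = -5 + \sqrt{316 + 2 i}$)
$-192240 - A{\left(\left(7 + y{\left(-2,-3 \right)}\right) \left(-2\right),-175 - -205 \right)} = -192240 - \left(-5 + \sqrt{316 + 2 i}\right) = -192240 + \left(5 - \sqrt{316 + 2 i}\right) = -192235 - \sqrt{316 + 2 i}$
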